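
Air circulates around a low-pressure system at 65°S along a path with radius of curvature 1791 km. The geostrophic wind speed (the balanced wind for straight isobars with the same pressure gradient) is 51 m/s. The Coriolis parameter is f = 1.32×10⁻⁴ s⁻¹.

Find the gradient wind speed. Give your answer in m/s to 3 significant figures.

43.1 m/s

Around a low, centrifugal force acts outward with Coriolis, so pressure-gradient force balances both:
(1/ρ)|∂P/∂n| = fV + V²/R  →  V² + fR·V − fR·V_g = 0
With fR = 1.32×10⁻⁴ × 1791×10³ m = 236 m/s:
V = [−fR + √((fR)² + 4 fR V_g)]/2 = [−236 + √(236² + 4×236×51)]/2 = 43.1 m/s
Subgeostrophic (V < V_g = 51 m/s), as expected around a low.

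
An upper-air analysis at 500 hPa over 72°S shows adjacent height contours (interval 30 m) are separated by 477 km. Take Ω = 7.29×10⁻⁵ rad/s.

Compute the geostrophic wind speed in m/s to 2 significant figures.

Coriolis parameter at 72°S:
f = 2Ω sin φ = 2 × 7.29×10⁻⁵ × sin 72° = 1.39×10⁻⁴ s⁻¹
Height gradient: |∂Z/∂n| = 30 m / 477000 m = 6.29×10⁻⁵
On a pressure surface, geostrophic balance gives V_g = (g/f)|∂Z/∂n|:
V_g = 9.81 × 6.29×10⁻⁵ / 1.39×10⁻⁴ = 4.45 m/s

4.4 m/s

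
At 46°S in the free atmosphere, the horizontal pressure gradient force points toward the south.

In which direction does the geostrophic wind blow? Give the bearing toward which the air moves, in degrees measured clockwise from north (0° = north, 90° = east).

090°

The pressure-gradient force points toward the south (bearing 180°).
Geostrophic balance: in the Southern Hemisphere the Coriolis force deflects motion to the left, so the geostrophic wind blows 90° to the left of the pressure-gradient force (low pressure on the right).
Rotating 180° by 90° counterclockwise gives 090° — the wind blows toward the east.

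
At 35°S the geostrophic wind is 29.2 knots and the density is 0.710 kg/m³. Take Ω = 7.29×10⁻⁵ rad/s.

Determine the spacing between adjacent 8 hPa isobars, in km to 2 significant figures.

900 km

Coriolis parameter at 35°S:
f = 2Ω sin φ = 2 × 7.29×10⁻⁵ × sin 35° = 8.36×10⁻⁵ s⁻¹
Wind speed in SI: 29.2 knots = 15.0 m/s
Geostrophic balance rearranged: |∂P/∂n| = f ρ V_g
|∂P/∂n| = 8.36×10⁻⁵ × 0.710 × 15.0 = 8.92×10⁻⁴ Pa/m
Isobar spacing: Δn = ΔP/|∂P/∂n| = 800 Pa / 8.92×10⁻⁴ Pa/m = 896937 m ≈ 900 km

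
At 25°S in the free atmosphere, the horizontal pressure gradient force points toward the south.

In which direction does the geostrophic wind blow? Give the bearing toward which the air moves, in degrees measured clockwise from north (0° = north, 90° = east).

090°

The pressure-gradient force points toward the south (bearing 180°).
Geostrophic balance: in the Southern Hemisphere the Coriolis force deflects motion to the left, so the geostrophic wind blows 90° to the left of the pressure-gradient force (low pressure on the right).
Rotating 180° by 90° counterclockwise gives 090° — the wind blows toward the east.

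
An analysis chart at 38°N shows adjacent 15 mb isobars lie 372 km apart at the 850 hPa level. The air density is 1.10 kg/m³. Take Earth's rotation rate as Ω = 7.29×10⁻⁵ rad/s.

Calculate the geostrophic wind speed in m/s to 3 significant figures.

40.8 m/s

Coriolis parameter at 38°N:
f = 2Ω sin φ = 2 × 7.29×10⁻⁵ × sin 38° = 8.98×10⁻⁵ s⁻¹
Pressure gradient: |∂P/∂n| = 1500 Pa / 372000 m = 4.03×10⁻³ Pa/m
Geostrophic balance (pressure-gradient force = Coriolis force):
V_g = (1/(fρ)) |∂P/∂n| = 4.03×10⁻³ / (8.98×10⁻⁵ × 1.10) = 40.8 m/s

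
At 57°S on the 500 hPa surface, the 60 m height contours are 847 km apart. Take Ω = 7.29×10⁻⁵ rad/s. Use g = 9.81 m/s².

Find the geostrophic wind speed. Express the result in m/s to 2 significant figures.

5.7 m/s

Coriolis parameter at 57°S:
f = 2Ω sin φ = 2 × 7.29×10⁻⁵ × sin 57° = 1.22×10⁻⁴ s⁻¹
Height gradient: |∂Z/∂n| = 60 m / 847000 m = 7.08×10⁻⁵
On a pressure surface, geostrophic balance gives V_g = (g/f)|∂Z/∂n|:
V_g = 9.81 × 7.08×10⁻⁵ / 1.22×10⁻⁴ = 5.68 m/s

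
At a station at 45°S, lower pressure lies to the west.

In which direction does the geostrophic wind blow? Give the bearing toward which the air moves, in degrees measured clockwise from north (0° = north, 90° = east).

180°

The pressure-gradient force points toward the west (bearing 270°).
Geostrophic balance: in the Southern Hemisphere the Coriolis force deflects motion to the left, so the geostrophic wind blows 90° to the left of the pressure-gradient force (low pressure on the right).
Rotating 270° by 90° counterclockwise gives 180° — the wind blows toward the south.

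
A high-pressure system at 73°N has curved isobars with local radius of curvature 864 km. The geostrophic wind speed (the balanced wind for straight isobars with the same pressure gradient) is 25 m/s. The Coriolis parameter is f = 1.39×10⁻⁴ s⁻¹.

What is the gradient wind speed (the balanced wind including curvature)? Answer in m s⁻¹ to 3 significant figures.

35.5 m s⁻¹

Around a high, pressure-gradient force acts outward with centrifugal, so Coriolis balances both:
fV = (1/ρ)|∂P/∂n| + V²/R  →  V² − fR·V + fR·V_g = 0
With fR = 1.39×10⁻⁴ × 864×10³ m = 120 m/s:
V = [fR − √((fR)² − 4 fR V_g)]/2 = [120 − √(120² − 4×120×25)]/2 = 35.5 m/s
Supergeostrophic (V > V_g = 25 m/s), as expected around a high.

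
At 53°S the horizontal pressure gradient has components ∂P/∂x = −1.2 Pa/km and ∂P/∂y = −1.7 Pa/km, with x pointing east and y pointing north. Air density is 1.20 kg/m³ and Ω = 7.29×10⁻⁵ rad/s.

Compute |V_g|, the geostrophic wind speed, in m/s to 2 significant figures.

Coriolis parameter at 53°S:
f = 2Ω sin φ = 2 × 7.29×10⁻⁵ × sin 53° = 1.16×10⁻⁴ s⁻¹
In the Southern Hemisphere f is negative: f = −1.16×10⁻⁴ s⁻¹.
Component geostrophic relations (x east, y north):
u_g = −(1/(fρ)) ∂P/∂y,  v_g = (1/(fρ)) ∂P/∂x
u_g = −(−1.7×10⁻³)/(−1.16×10⁻⁴ × 1.20) = −12.2 m/s;  v_g = (−1.2×10⁻³)/(−1.16×10⁻⁴ × 1.20) = 8.59 m/s
|V_g| = √(u_g² + v_g²) = 14.9 m/s

15 m/s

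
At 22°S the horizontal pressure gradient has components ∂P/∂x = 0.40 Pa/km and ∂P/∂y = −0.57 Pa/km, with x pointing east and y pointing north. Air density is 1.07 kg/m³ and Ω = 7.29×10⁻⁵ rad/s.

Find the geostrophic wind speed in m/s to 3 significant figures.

Coriolis parameter at 22°S:
f = 2Ω sin φ = 2 × 7.29×10⁻⁵ × sin 22° = 5.46×10⁻⁵ s⁻¹
In the Southern Hemisphere f is negative: f = −5.46×10⁻⁵ s⁻¹.
Component geostrophic relations (x east, y north):
u_g = −(1/(fρ)) ∂P/∂y,  v_g = (1/(fρ)) ∂P/∂x
u_g = −(−0.57×10⁻³)/(−5.46×10⁻⁵ × 1.07) = −9.75 m/s;  v_g = (0.40×10⁻³)/(−5.46×10⁻⁵ × 1.07) = −6.84 m/s
|V_g| = √(u_g² + v_g²) = 11.9 m/s

11.9 m/s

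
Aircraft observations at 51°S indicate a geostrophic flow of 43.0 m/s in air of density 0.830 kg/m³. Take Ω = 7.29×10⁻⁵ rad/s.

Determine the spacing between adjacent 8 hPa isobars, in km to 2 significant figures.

Coriolis parameter at 51°S:
f = 2Ω sin φ = 2 × 7.29×10⁻⁵ × sin 51° = 1.13×10⁻⁴ s⁻¹
Geostrophic balance rearranged: |∂P/∂n| = f ρ V_g
|∂P/∂n| = 1.13×10⁻⁴ × 0.830 × 43.0 = 4.04×10⁻³ Pa/m
Isobar spacing: Δn = ΔP/|∂P/∂n| = 800 Pa / 4.04×10⁻³ Pa/m = 197826 m ≈ 200 km

200 km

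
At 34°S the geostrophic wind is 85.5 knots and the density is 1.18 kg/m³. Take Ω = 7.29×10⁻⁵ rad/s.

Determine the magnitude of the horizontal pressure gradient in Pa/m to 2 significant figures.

4.2×10⁻³ Pa/m

Coriolis parameter at 34°S:
f = 2Ω sin φ = 2 × 7.29×10⁻⁵ × sin 34° = 8.15×10⁻⁵ s⁻¹
Wind speed in SI: 85.5 knots = 44.0 m/s
Geostrophic balance rearranged: |∂P/∂n| = f ρ V_g
|∂P/∂n| = 8.15×10⁻⁵ × 1.18 × 44.0 = 4.23×10⁻³ Pa/m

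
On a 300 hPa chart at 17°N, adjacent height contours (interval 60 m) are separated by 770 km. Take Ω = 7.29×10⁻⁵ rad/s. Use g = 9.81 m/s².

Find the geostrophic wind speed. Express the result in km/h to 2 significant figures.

65 km/h

Coriolis parameter at 17°N:
f = 2Ω sin φ = 2 × 7.29×10⁻⁵ × sin 17° = 4.26×10⁻⁵ s⁻¹
Height gradient: |∂Z/∂n| = 60 m / 770000 m = 7.79×10⁻⁵
On a pressure surface, geostrophic balance gives V_g = (g/f)|∂Z/∂n|:
V_g = 9.81 × 7.79×10⁻⁵ / 4.26×10⁻⁵ = 17.9 m/s
Converting: 17.9 m/s × 3.6 = 65 km/h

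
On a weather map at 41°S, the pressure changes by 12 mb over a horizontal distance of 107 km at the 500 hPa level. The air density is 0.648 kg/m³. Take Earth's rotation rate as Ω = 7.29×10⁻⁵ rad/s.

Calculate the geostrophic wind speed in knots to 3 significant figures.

Coriolis parameter at 41°S:
f = 2Ω sin φ = 2 × 7.29×10⁻⁵ × sin 41° = 9.57×10⁻⁵ s⁻¹
Pressure gradient: |∂P/∂n| = 1200 Pa / 107000 m = 1.12×10⁻² Pa/m
Geostrophic balance (pressure-gradient force = Coriolis force):
V_g = (1/(fρ)) |∂P/∂n| = 1.12×10⁻² / (9.57×10⁻⁵ × 0.648) = 181 m/s
Converting: 181 m/s × 1.944 = 352 knots

352 knots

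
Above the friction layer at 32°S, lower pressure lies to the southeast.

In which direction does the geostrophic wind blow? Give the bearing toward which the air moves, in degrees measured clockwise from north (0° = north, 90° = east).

The pressure-gradient force points toward the southeast (bearing 135°).
Geostrophic balance: in the Southern Hemisphere the Coriolis force deflects motion to the left, so the geostrophic wind blows 90° to the left of the pressure-gradient force (low pressure on the right).
Rotating 135° by 90° counterclockwise gives 045° — the wind blows toward the northeast.

045°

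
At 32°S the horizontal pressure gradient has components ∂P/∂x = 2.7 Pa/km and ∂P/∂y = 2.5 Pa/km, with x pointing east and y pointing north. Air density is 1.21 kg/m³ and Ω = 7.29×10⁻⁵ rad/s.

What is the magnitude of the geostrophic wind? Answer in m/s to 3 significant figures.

Coriolis parameter at 32°S:
f = 2Ω sin φ = 2 × 7.29×10⁻⁵ × sin 32° = 7.73×10⁻⁵ s⁻¹
In the Southern Hemisphere f is negative: f = −7.73×10⁻⁵ s⁻¹.
Component geostrophic relations (x east, y north):
u_g = −(1/(fρ)) ∂P/∂y,  v_g = (1/(fρ)) ∂P/∂x
u_g = −(2.5×10⁻³)/(−7.73×10⁻⁵ × 1.21) = 26.7 m/s;  v_g = (2.7×10⁻³)/(−7.73×10⁻⁵ × 1.21) = −28.9 m/s
|V_g| = √(u_g² + v_g²) = 39.4 m/s

39.4 m/s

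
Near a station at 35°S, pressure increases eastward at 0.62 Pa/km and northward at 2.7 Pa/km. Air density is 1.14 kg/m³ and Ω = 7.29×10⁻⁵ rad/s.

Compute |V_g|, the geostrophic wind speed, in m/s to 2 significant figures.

Coriolis parameter at 35°S:
f = 2Ω sin φ = 2 × 7.29×10⁻⁵ × sin 35° = 8.36×10⁻⁵ s⁻¹
In the Southern Hemisphere f is negative: f = −8.36×10⁻⁵ s⁻¹.
Component geostrophic relations (x east, y north):
u_g = −(1/(fρ)) ∂P/∂y,  v_g = (1/(fρ)) ∂P/∂x
u_g = −(2.7×10⁻³)/(−8.36×10⁻⁵ × 1.14) = 28.3 m/s;  v_g = (0.62×10⁻³)/(−8.36×10⁻⁵ × 1.14) = −6.50 m/s
|V_g| = √(u_g² + v_g²) = 29.1 m/s

29 m/s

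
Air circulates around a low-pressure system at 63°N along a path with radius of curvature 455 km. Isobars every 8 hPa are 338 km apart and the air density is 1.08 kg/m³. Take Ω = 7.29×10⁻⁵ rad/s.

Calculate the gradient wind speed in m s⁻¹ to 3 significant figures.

13.7 m s⁻¹

Coriolis parameter at 63°N:
f = 2Ω sin φ = 2 × 7.29×10⁻⁵ × sin 63° = 1.30×10⁻⁴ s⁻¹
Pressure gradient: |∂P/∂n| = 800 Pa / 338000 m = 2.37×10⁻³ Pa/m
Geostrophic speed: V_g = |∂P/∂n|/(fρ) = 2.37×10⁻³/(1.30×10⁻⁴ × 1.08) = 16.9 m/s
Around a low, centrifugal force acts outward with Coriolis, so pressure-gradient force balances both:
(1/ρ)|∂P/∂n| = fV + V²/R  →  V² + fR·V − fR·V_g = 0
With fR = 1.30×10⁻⁴ × 455×10³ m = 59.1 m/s:
V = [−fR + √((fR)² + 4 fR V_g)]/2 = [−59.1 + √(59.1² + 4×59.1×16.9)]/2 = 13.7 m/s
Subgeostrophic (V < V_g = 16.9 m/s), as expected around a low.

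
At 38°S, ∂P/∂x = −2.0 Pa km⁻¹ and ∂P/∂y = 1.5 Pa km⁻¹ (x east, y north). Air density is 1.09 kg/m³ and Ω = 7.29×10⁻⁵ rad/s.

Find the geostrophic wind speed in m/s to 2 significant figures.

Coriolis parameter at 38°S:
f = 2Ω sin φ = 2 × 7.29×10⁻⁵ × sin 38° = 8.98×10⁻⁵ s⁻¹
In the Southern Hemisphere f is negative: f = −8.98×10⁻⁵ s⁻¹.
Component geostrophic relations (x east, y north):
u_g = −(1/(fρ)) ∂P/∂y,  v_g = (1/(fρ)) ∂P/∂x
u_g = −(1.5×10⁻³)/(−8.98×10⁻⁵ × 1.09) = 15.3 m/s;  v_g = (−2.0×10⁻³)/(−8.98×10⁻⁵ × 1.09) = 20.4 m/s
|V_g| = √(u_g² + v_g²) = 25.6 m/s

26 m/s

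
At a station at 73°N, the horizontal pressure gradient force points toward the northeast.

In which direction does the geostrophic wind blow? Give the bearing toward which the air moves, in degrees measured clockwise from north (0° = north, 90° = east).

135°

The pressure-gradient force points toward the northeast (bearing 045°).
Geostrophic balance: in the Northern Hemisphere the Coriolis force deflects motion to the right, so the geostrophic wind blows 90° to the right of the pressure-gradient force (low pressure on the left).
Rotating 045° by 90° clockwise gives 135° — the wind blows toward the southeast.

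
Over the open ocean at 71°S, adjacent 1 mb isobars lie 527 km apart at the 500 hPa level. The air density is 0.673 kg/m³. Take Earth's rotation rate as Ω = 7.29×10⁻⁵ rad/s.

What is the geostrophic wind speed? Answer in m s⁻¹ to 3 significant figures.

2.05 m s⁻¹

Coriolis parameter at 71°S:
f = 2Ω sin φ = 2 × 7.29×10⁻⁵ × sin 71° = 1.38×10⁻⁴ s⁻¹
Pressure gradient: |∂P/∂n| = 100 Pa / 527000 m = 1.90×10⁻⁴ Pa/m
Geostrophic balance (pressure-gradient force = Coriolis force):
V_g = (1/(fρ)) |∂P/∂n| = 1.90×10⁻⁴ / (1.38×10⁻⁴ × 0.673) = 2.05 m/s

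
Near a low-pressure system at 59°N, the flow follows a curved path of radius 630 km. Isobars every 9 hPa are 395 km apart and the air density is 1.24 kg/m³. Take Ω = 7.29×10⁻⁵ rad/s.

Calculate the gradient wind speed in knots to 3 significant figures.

Coriolis parameter at 59°N:
f = 2Ω sin φ = 2 × 7.29×10⁻⁵ × sin 59° = 1.25×10⁻⁴ s⁻¹
Pressure gradient: |∂P/∂n| = 900 Pa / 395000 m = 2.28×10⁻³ Pa/m
Geostrophic speed: V_g = |∂P/∂n|/(fρ) = 2.28×10⁻³/(1.25×10⁻⁴ × 1.24) = 14.7 m/s
Around a low, centrifugal force acts outward with Coriolis, so pressure-gradient force balances both:
(1/ρ)|∂P/∂n| = fV + V²/R  →  V² + fR·V − fR·V_g = 0
With fR = 1.25×10⁻⁴ × 630×10³ m = 78.7 m/s:
V = [−fR + √((fR)² + 4 fR V_g)]/2 = [−78.7 + √(78.7² + 4×78.7×14.7)]/2 = 12.7 m/s
Subgeostrophic (V < V_g = 14.7 m/s), as expected around a low.
Converting: 12.7 m/s × 1.944 = 24.6 knots

24.6 knots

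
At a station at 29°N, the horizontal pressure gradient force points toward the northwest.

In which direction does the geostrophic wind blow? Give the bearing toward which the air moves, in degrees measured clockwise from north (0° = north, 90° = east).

The pressure-gradient force points toward the northwest (bearing 315°).
Geostrophic balance: in the Northern Hemisphere the Coriolis force deflects motion to the right, so the geostrophic wind blows 90° to the right of the pressure-gradient force (low pressure on the left).
Rotating 315° by 90° clockwise gives 045° — the wind blows toward the northeast.

045°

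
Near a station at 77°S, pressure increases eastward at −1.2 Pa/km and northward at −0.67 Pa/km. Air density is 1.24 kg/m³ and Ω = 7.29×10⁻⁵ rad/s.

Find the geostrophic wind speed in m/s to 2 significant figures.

Coriolis parameter at 77°S:
f = 2Ω sin φ = 2 × 7.29×10⁻⁵ × sin 77° = 1.42×10⁻⁴ s⁻¹
In the Southern Hemisphere f is negative: f = −1.42×10⁻⁴ s⁻¹.
Component geostrophic relations (x east, y north):
u_g = −(1/(fρ)) ∂P/∂y,  v_g = (1/(fρ)) ∂P/∂x
u_g = −(−0.67×10⁻³)/(−1.42×10⁻⁴ × 1.24) = −3.80 m/s;  v_g = (−1.2×10⁻³)/(−1.42×10⁻⁴ × 1.24) = 6.81 m/s
|V_g| = √(u_g² + v_g²) = 7.80 m/s

7.8 m/s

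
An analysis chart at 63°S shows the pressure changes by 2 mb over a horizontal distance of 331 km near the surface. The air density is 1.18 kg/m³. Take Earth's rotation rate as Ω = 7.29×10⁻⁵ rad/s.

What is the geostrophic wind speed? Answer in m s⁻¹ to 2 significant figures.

Coriolis parameter at 63°S:
f = 2Ω sin φ = 2 × 7.29×10⁻⁵ × sin 63° = 1.30×10⁻⁴ s⁻¹
Pressure gradient: |∂P/∂n| = 200 Pa / 331000 m = 6.04×10⁻⁴ Pa/m
Geostrophic balance (pressure-gradient force = Coriolis force):
V_g = (1/(fρ)) |∂P/∂n| = 6.04×10⁻⁴ / (1.30×10⁻⁴ × 1.18) = 3.94 m/s

3.9 m s⁻¹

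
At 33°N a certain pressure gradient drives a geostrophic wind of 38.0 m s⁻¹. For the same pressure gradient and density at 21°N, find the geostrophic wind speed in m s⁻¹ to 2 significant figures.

58 m s⁻¹

With the same pressure gradient and density, V_g ∝ 1/f ∝ 1/sin φ.
V₂ = V₁ · sin φ₁ / sin φ₂ = 38.0 × sin 33° / sin 21°
V₂ = 38.0 × 0.5446/0.3584 = 58 m s⁻¹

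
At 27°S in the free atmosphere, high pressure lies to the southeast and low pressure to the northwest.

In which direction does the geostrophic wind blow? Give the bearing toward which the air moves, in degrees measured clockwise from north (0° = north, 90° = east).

225°

The pressure-gradient force points toward the northwest (bearing 315°).
Geostrophic balance: in the Southern Hemisphere the Coriolis force deflects motion to the left, so the geostrophic wind blows 90° to the left of the pressure-gradient force (low pressure on the right).
Rotating 315° by 90° counterclockwise gives 225° — the wind blows toward the southwest.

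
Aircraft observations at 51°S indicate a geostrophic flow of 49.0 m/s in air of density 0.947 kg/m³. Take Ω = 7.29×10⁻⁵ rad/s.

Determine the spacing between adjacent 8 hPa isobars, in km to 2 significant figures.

150 km

Coriolis parameter at 51°S:
f = 2Ω sin φ = 2 × 7.29×10⁻⁵ × sin 51° = 1.13×10⁻⁴ s⁻¹
Geostrophic balance rearranged: |∂P/∂n| = f ρ V_g
|∂P/∂n| = 1.13×10⁻⁴ × 0.947 × 49.0 = 5.26×10⁻³ Pa/m
Isobar spacing: Δn = ΔP/|∂P/∂n| = 800 Pa / 5.26×10⁻³ Pa/m = 152154 m ≈ 150 km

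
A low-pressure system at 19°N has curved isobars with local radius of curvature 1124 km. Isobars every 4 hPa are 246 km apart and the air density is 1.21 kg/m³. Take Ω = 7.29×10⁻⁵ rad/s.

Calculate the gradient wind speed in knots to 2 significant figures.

40 knots

Coriolis parameter at 19°N:
f = 2Ω sin φ = 2 × 7.29×10⁻⁵ × sin 19° = 4.75×10⁻⁵ s⁻¹
Pressure gradient: |∂P/∂n| = 400 Pa / 246000 m = 1.63×10⁻³ Pa/m
Geostrophic speed: V_g = |∂P/∂n|/(fρ) = 1.63×10⁻³/(4.75×10⁻⁵ × 1.21) = 28.3 m/s
Around a low, centrifugal force acts outward with Coriolis, so pressure-gradient force balances both:
(1/ρ)|∂P/∂n| = fV + V²/R  →  V² + fR·V − fR·V_g = 0
With fR = 4.75×10⁻⁵ × 1124×10³ m = 53.4 m/s:
V = [−fR + √((fR)² + 4 fR V_g)]/2 = [−53.4 + √(53.4² + 4×53.4×28.3)]/2 = 20.5 m/s
Subgeostrophic (V < V_g = 28.3 m/s), as expected around a low.
Converting: 20.5 m/s × 1.944 = 40 knots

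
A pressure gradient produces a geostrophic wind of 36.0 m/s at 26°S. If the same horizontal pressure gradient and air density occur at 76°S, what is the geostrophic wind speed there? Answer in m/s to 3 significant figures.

16.3 m/s

With the same pressure gradient and density, V_g ∝ 1/f ∝ 1/sin φ.
V₂ = V₁ · sin φ₁ / sin φ₂ = 36.0 × sin 26° / sin 76°
V₂ = 36.0 × 0.4384/0.9703 = 16.3 m/s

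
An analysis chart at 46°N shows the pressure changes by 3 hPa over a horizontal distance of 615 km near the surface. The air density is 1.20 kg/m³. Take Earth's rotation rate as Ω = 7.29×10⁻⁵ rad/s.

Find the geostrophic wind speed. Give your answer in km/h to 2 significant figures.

Coriolis parameter at 46°N:
f = 2Ω sin φ = 2 × 7.29×10⁻⁵ × sin 46° = 1.05×10⁻⁴ s⁻¹
Pressure gradient: |∂P/∂n| = 300 Pa / 615000 m = 4.88×10⁻⁴ Pa/m
Geostrophic balance (pressure-gradient force = Coriolis force):
V_g = (1/(fρ)) |∂P/∂n| = 4.88×10⁻⁴ / (1.05×10⁻⁴ × 1.20) = 3.88 m/s
Converting: 3.88 m/s × 3.6 = 14 km/h

14 km/h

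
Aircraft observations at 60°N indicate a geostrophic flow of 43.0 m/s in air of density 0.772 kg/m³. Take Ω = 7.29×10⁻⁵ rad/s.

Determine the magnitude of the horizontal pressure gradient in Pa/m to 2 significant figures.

4.2×10⁻³ Pa/m

Coriolis parameter at 60°N:
f = 2Ω sin φ = 2 × 7.29×10⁻⁵ × sin 60° = 1.26×10⁻⁴ s⁻¹
Geostrophic balance rearranged: |∂P/∂n| = f ρ V_g
|∂P/∂n| = 1.26×10⁻⁴ × 0.772 × 43.0 = 4.19×10⁻³ Pa/m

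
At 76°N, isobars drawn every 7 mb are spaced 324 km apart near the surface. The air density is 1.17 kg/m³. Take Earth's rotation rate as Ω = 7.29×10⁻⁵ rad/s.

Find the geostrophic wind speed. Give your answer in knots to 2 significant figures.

Coriolis parameter at 76°N:
f = 2Ω sin φ = 2 × 7.29×10⁻⁵ × sin 76° = 1.41×10⁻⁴ s⁻¹
Pressure gradient: |∂P/∂n| = 700 Pa / 324000 m = 2.16×10⁻³ Pa/m
Geostrophic balance (pressure-gradient force = Coriolis force):
V_g = (1/(fρ)) |∂P/∂n| = 2.16×10⁻³ / (1.41×10⁻⁴ × 1.17) = 13.1 m/s
Converting: 13.1 m/s × 1.944 = 25 knots

25 knots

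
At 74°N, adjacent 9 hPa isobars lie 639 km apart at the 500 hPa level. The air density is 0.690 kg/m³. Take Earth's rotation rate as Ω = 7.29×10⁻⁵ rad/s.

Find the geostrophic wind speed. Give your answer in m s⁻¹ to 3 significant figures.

Coriolis parameter at 74°N:
f = 2Ω sin φ = 2 × 7.29×10⁻⁵ × sin 74° = 1.40×10⁻⁴ s⁻¹
Pressure gradient: |∂P/∂n| = 900 Pa / 639000 m = 1.41×10⁻³ Pa/m
Geostrophic balance (pressure-gradient force = Coriolis force):
V_g = (1/(fρ)) |∂P/∂n| = 1.41×10⁻³ / (1.40×10⁻⁴ × 0.690) = 14.6 m/s

14.6 m s⁻¹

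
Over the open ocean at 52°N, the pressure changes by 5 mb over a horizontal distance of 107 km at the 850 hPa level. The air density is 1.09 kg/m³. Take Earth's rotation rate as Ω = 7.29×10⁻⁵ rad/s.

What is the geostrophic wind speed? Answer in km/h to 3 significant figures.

134 km/h

Coriolis parameter at 52°N:
f = 2Ω sin φ = 2 × 7.29×10⁻⁵ × sin 52° = 1.15×10⁻⁴ s⁻¹
Pressure gradient: |∂P/∂n| = 500 Pa / 107000 m = 4.67×10⁻³ Pa/m
Geostrophic balance (pressure-gradient force = Coriolis force):
V_g = (1/(fρ)) |∂P/∂n| = 4.67×10⁻³ / (1.15×10⁻⁴ × 1.09) = 37.3 m/s
Converting: 37.3 m/s × 3.6 = 134 km/h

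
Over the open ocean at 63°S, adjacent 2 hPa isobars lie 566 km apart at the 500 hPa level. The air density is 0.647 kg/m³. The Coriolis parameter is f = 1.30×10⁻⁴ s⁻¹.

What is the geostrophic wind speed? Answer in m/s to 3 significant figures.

4.20 m/s

Pressure gradient: |∂P/∂n| = 200 Pa / 566000 m = 3.53×10⁻⁴ Pa/m
Geostrophic balance (pressure-gradient force = Coriolis force):
V_g = (1/(fρ)) |∂P/∂n| = 3.53×10⁻⁴ / (1.30×10⁻⁴ × 0.647) = 4.20 m/s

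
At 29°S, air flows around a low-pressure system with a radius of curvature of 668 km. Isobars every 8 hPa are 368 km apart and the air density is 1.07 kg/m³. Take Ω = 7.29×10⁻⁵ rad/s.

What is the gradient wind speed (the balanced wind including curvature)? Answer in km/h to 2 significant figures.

Coriolis parameter at 29°S:
f = 2Ω sin φ = 2 × 7.29×10⁻⁵ × sin 29° = 7.07×10⁻⁵ s⁻¹
Pressure gradient: |∂P/∂n| = 800 Pa / 368000 m = 2.17×10⁻³ Pa/m
Geostrophic speed: V_g = |∂P/∂n|/(fρ) = 2.17×10⁻³/(7.07×10⁻⁵ × 1.07) = 28.7 m/s
Around a low, centrifugal force acts outward with Coriolis, so pressure-gradient force balances both:
(1/ρ)|∂P/∂n| = fV + V²/R  →  V² + fR·V − fR·V_g = 0
With fR = 7.07×10⁻⁵ × 668×10³ m = 47.2 m/s:
V = [−fR + √((fR)² + 4 fR V_g)]/2 = [−47.2 + √(47.2² + 4×47.2×28.7)]/2 = 20.1 m/s
Subgeostrophic (V < V_g = 28.7 m/s), as expected around a low.
Converting: 20.1 m/s × 3.6 = 73 km/h

73 km/h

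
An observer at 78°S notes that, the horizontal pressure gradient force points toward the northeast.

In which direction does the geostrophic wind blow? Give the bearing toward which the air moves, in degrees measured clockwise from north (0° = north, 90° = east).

The pressure-gradient force points toward the northeast (bearing 045°).
Geostrophic balance: in the Southern Hemisphere the Coriolis force deflects motion to the left, so the geostrophic wind blows 90° to the left of the pressure-gradient force (low pressure on the right).
Rotating 045° by 90° counterclockwise gives 315° — the wind blows toward the northwest.

315°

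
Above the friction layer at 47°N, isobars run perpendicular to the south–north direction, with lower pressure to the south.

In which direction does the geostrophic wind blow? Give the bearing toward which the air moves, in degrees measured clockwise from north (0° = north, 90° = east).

The pressure-gradient force points toward the south (bearing 180°).
Geostrophic balance: in the Northern Hemisphere the Coriolis force deflects motion to the right, so the geostrophic wind blows 90° to the right of the pressure-gradient force (low pressure on the left).
Rotating 180° by 90° clockwise gives 270° — the wind blows toward the west.

270°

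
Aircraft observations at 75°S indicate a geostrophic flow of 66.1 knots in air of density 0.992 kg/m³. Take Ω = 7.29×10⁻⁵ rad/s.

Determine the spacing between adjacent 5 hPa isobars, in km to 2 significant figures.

Coriolis parameter at 75°S:
f = 2Ω sin φ = 2 × 7.29×10⁻⁵ × sin 75° = 1.41×10⁻⁴ s⁻¹
Wind speed in SI: 66.1 knots = 34.0 m/s
Geostrophic balance rearranged: |∂P/∂n| = f ρ V_g
|∂P/∂n| = 1.41×10⁻⁴ × 0.992 × 34.0 = 4.75×10⁻³ Pa/m
Isobar spacing: Δn = ΔP/|∂P/∂n| = 500 Pa / 4.75×10⁻³ Pa/m = 105249 m ≈ 110 km

110 km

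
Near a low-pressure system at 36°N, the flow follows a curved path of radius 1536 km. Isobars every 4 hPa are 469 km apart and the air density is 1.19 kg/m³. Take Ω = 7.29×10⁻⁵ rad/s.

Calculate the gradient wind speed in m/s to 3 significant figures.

7.89 m/s

Coriolis parameter at 36°N:
f = 2Ω sin φ = 2 × 7.29×10⁻⁵ × sin 36° = 8.57×10⁻⁵ s⁻¹
Pressure gradient: |∂P/∂n| = 400 Pa / 469000 m = 8.53×10⁻⁴ Pa/m
Geostrophic speed: V_g = |∂P/∂n|/(fρ) = 8.53×10⁻⁴/(8.57×10⁻⁵ × 1.19) = 8.36 m/s
Around a low, centrifugal force acts outward with Coriolis, so pressure-gradient force balances both:
(1/ρ)|∂P/∂n| = fV + V²/R  →  V² + fR·V − fR·V_g = 0
With fR = 8.57×10⁻⁵ × 1536×10³ m = 132 m/s:
V = [−fR + √((fR)² + 4 fR V_g)]/2 = [−132 + √(132² + 4×132×8.36)]/2 = 7.89 m/s
Subgeostrophic (V < V_g = 8.36 m/s), as expected around a low.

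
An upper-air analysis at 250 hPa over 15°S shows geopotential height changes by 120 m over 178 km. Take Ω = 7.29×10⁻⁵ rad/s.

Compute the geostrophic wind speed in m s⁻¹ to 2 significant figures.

180 m s⁻¹

Coriolis parameter at 15°S:
f = 2Ω sin φ = 2 × 7.29×10⁻⁵ × sin 15° = 3.77×10⁻⁵ s⁻¹
Height gradient: |∂Z/∂n| = 120 m / 178000 m = 6.74×10⁻⁴
On a pressure surface, geostrophic balance gives V_g = (g/f)|∂Z/∂n|:
V_g = 9.81 × 6.74×10⁻⁴ / 3.77×10⁻⁵ = 175 m/s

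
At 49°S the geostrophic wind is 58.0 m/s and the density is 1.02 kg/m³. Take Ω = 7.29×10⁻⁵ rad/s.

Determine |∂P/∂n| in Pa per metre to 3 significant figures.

6.51×10⁻³ Pa/m

Coriolis parameter at 49°S:
f = 2Ω sin φ = 2 × 7.29×10⁻⁵ × sin 49° = 1.10×10⁻⁴ s⁻¹
Geostrophic balance rearranged: |∂P/∂n| = f ρ V_g
|∂P/∂n| = 1.10×10⁻⁴ × 1.02 × 58.0 = 6.51×10⁻³ Pa/m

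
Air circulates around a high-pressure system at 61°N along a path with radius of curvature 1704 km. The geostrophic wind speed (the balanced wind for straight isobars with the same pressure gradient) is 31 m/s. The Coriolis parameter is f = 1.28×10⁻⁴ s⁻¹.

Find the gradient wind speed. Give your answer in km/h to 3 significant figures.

135 km/h

Around a high, pressure-gradient force acts outward with centrifugal, so Coriolis balances both:
fV = (1/ρ)|∂P/∂n| + V²/R  →  V² − fR·V + fR·V_g = 0
With fR = 1.28×10⁻⁴ × 1704×10³ m = 218 m/s:
V = [fR − √((fR)² − 4 fR V_g)]/2 = [218 − √(218² − 4×218×31)]/2 = 37.4 m/s
Supergeostrophic (V > V_g = 31 m/s), as expected around a high.
Converting: 37.4 m/s × 3.6 = 135 km/h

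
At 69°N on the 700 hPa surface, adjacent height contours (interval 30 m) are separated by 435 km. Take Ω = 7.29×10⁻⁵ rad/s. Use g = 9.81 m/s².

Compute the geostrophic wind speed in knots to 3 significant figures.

Coriolis parameter at 69°N:
f = 2Ω sin φ = 2 × 7.29×10⁻⁵ × sin 69° = 1.36×10⁻⁴ s⁻¹
Height gradient: |∂Z/∂n| = 30 m / 435000 m = 6.90×10⁻⁵
On a pressure surface, geostrophic balance gives V_g = (g/f)|∂Z/∂n|:
V_g = 9.81 × 6.90×10⁻⁵ / 1.36×10⁻⁴ = 4.97 m/s
Converting: 4.97 m/s × 1.944 = 9.66 knots

9.66 knots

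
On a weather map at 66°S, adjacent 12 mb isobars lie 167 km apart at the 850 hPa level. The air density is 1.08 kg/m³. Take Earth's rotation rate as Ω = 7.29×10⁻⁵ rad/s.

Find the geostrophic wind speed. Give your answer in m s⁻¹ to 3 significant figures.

50.0 m s⁻¹

Coriolis parameter at 66°S:
f = 2Ω sin φ = 2 × 7.29×10⁻⁵ × sin 66° = 1.33×10⁻⁴ s⁻¹
Pressure gradient: |∂P/∂n| = 1200 Pa / 167000 m = 7.19×10⁻³ Pa/m
Geostrophic balance (pressure-gradient force = Coriolis force):
V_g = (1/(fρ)) |∂P/∂n| = 7.19×10⁻³ / (1.33×10⁻⁴ × 1.08) = 50.0 m/s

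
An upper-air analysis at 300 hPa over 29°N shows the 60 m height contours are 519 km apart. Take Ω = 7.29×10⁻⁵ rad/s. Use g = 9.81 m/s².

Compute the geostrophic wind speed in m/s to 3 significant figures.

Coriolis parameter at 29°N:
f = 2Ω sin φ = 2 × 7.29×10⁻⁵ × sin 29° = 7.07×10⁻⁵ s⁻¹
Height gradient: |∂Z/∂n| = 60 m / 519000 m = 1.16×10⁻⁴
On a pressure surface, geostrophic balance gives V_g = (g/f)|∂Z/∂n|:
V_g = 9.81 × 1.16×10⁻⁴ / 7.07×10⁻⁵ = 16.0 m/s

16.0 m/s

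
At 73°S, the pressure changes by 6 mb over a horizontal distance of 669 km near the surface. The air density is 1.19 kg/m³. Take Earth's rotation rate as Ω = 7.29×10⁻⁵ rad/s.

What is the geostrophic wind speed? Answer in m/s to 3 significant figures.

5.41 m/s

Coriolis parameter at 73°S:
f = 2Ω sin φ = 2 × 7.29×10⁻⁵ × sin 73° = 1.39×10⁻⁴ s⁻¹
Pressure gradient: |∂P/∂n| = 600 Pa / 669000 m = 8.97×10⁻⁴ Pa/m
Geostrophic balance (pressure-gradient force = Coriolis force):
V_g = (1/(fρ)) |∂P/∂n| = 8.97×10⁻⁴ / (1.39×10⁻⁴ × 1.19) = 5.41 m/s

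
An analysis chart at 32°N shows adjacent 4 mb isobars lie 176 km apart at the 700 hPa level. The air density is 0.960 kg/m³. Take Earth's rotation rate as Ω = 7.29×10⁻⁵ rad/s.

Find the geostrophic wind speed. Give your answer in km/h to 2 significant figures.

110 km/h

Coriolis parameter at 32°N:
f = 2Ω sin φ = 2 × 7.29×10⁻⁵ × sin 32° = 7.73×10⁻⁵ s⁻¹
Pressure gradient: |∂P/∂n| = 400 Pa / 176000 m = 2.27×10⁻³ Pa/m
Geostrophic balance (pressure-gradient force = Coriolis force):
V_g = (1/(fρ)) |∂P/∂n| = 2.27×10⁻³ / (7.73×10⁻⁵ × 0.960) = 30.6 m/s
Converting: 30.6 m/s × 3.6 = 110 km/h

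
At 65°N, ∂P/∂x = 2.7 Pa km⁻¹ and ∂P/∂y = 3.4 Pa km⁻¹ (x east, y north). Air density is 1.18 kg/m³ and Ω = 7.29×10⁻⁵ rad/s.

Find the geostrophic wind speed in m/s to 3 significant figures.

Coriolis parameter at 65°N:
f = 2Ω sin φ = 2 × 7.29×10⁻⁵ × sin 65° = 1.32×10⁻⁴ s⁻¹
Component geostrophic relations (x east, y north):
u_g = −(1/(fρ)) ∂P/∂y,  v_g = (1/(fρ)) ∂P/∂x
u_g = −(3.4×10⁻³)/(1.32×10⁻⁴ × 1.18) = −21.8 m/s;  v_g = (2.7×10⁻³)/(1.32×10⁻⁴ × 1.18) = 17.3 m/s
|V_g| = √(u_g² + v_g²) = 27.8 m/s

27.8 m/s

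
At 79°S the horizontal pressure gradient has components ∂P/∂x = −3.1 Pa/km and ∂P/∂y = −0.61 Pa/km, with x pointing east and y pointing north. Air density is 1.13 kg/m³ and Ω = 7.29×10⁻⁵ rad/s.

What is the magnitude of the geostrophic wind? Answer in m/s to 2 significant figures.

Coriolis parameter at 79°S:
f = 2Ω sin φ = 2 × 7.29×10⁻⁵ × sin 79° = 1.43×10⁻⁴ s⁻¹
In the Southern Hemisphere f is negative: f = −1.43×10⁻⁴ s⁻¹.
Component geostrophic relations (x east, y north):
u_g = −(1/(fρ)) ∂P/∂y,  v_g = (1/(fρ)) ∂P/∂x
u_g = −(−0.61×10⁻³)/(−1.43×10⁻⁴ × 1.13) = −3.77 m/s;  v_g = (−3.1×10⁻³)/(−1.43×10⁻⁴ × 1.13) = 19.2 m/s
|V_g| = √(u_g² + v_g²) = 19.5 m/s

20 m/s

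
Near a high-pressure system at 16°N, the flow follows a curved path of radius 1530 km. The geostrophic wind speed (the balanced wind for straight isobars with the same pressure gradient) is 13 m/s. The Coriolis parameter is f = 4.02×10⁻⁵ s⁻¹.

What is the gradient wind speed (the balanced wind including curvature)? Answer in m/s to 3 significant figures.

18.7 m/s

Around a high, pressure-gradient force acts outward with centrifugal, so Coriolis balances both:
fV = (1/ρ)|∂P/∂n| + V²/R  →  V² − fR·V + fR·V_g = 0
With fR = 4.02×10⁻⁵ × 1530×10³ m = 61.5 m/s:
V = [fR − √((fR)² − 4 fR V_g)]/2 = [61.5 − √(61.5² − 4×61.5×13)]/2 = 18.7 m/s
Supergeostrophic (V > V_g = 13 m/s), as expected around a high.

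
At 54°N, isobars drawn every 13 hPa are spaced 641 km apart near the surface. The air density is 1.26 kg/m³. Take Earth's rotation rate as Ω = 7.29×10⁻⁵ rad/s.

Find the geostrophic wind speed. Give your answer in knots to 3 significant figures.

Coriolis parameter at 54°N:
f = 2Ω sin φ = 2 × 7.29×10⁻⁵ × sin 54° = 1.18×10⁻⁴ s⁻¹
Pressure gradient: |∂P/∂n| = 1300 Pa / 641000 m = 2.03×10⁻³ Pa/m
Geostrophic balance (pressure-gradient force = Coriolis force):
V_g = (1/(fρ)) |∂P/∂n| = 2.03×10⁻³ / (1.18×10⁻⁴ × 1.26) = 13.6 m/s
Converting: 13.6 m/s × 1.944 = 26.5 knots

26.5 knots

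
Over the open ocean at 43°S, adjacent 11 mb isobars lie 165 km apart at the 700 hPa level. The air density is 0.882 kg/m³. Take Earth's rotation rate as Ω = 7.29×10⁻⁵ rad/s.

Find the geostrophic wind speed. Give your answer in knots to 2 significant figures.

Coriolis parameter at 43°S:
f = 2Ω sin φ = 2 × 7.29×10⁻⁵ × sin 43° = 9.94×10⁻⁵ s⁻¹
Pressure gradient: |∂P/∂n| = 1100 Pa / 165000 m = 6.67×10⁻³ Pa/m
Geostrophic balance (pressure-gradient force = Coriolis force):
V_g = (1/(fρ)) |∂P/∂n| = 6.67×10⁻³ / (9.94×10⁻⁵ × 0.882) = 76.0 m/s
Converting: 76.0 m/s × 1.944 = 150 knots

150 knots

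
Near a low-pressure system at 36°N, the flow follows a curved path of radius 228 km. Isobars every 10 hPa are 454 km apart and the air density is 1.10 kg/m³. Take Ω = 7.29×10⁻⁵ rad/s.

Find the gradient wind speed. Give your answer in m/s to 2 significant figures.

14 m/s

Coriolis parameter at 36°N:
f = 2Ω sin φ = 2 × 7.29×10⁻⁵ × sin 36° = 8.57×10⁻⁵ s⁻¹
Pressure gradient: |∂P/∂n| = 1000 Pa / 454000 m = 2.20×10⁻³ Pa/m
Geostrophic speed: V_g = |∂P/∂n|/(fρ) = 2.20×10⁻³/(8.57×10⁻⁵ × 1.10) = 23.4 m/s
Around a low, centrifugal force acts outward with Coriolis, so pressure-gradient force balances both:
(1/ρ)|∂P/∂n| = fV + V²/R  →  V² + fR·V − fR·V_g = 0
With fR = 8.57×10⁻⁵ × 228×10³ m = 19.5 m/s:
V = [−fR + √((fR)² + 4 fR V_g)]/2 = [−19.5 + √(19.5² + 4×19.5×23.4)]/2 = 13.7 m/s
Subgeostrophic (V < V_g = 23.4 m/s), as expected around a low.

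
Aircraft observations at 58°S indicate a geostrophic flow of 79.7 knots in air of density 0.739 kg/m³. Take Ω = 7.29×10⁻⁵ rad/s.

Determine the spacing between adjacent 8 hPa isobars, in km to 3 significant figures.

Coriolis parameter at 58°S:
f = 2Ω sin φ = 2 × 7.29×10⁻⁵ × sin 58° = 1.24×10⁻⁴ s⁻¹
Wind speed in SI: 79.7 knots = 41.0 m/s
Geostrophic balance rearranged: |∂P/∂n| = f ρ V_g
|∂P/∂n| = 1.24×10⁻⁴ × 0.739 × 41.0 = 3.75×10⁻³ Pa/m
Isobar spacing: Δn = ΔP/|∂P/∂n| = 800 Pa / 3.75×10⁻³ Pa/m = 213536 m ≈ 214 km

214 km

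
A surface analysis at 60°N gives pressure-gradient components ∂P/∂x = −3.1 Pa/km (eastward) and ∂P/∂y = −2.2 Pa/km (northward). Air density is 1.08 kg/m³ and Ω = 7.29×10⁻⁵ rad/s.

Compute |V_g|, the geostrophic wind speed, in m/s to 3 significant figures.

27.9 m/s

Coriolis parameter at 60°N:
f = 2Ω sin φ = 2 × 7.29×10⁻⁵ × sin 60° = 1.26×10⁻⁴ s⁻¹
Component geostrophic relations (x east, y north):
u_g = −(1/(fρ)) ∂P/∂y,  v_g = (1/(fρ)) ∂P/∂x
u_g = −(−2.2×10⁻³)/(1.26×10⁻⁴ × 1.08) = 16.1 m/s;  v_g = (−3.1×10⁻³)/(1.26×10⁻⁴ × 1.08) = −22.7 m/s
|V_g| = √(u_g² + v_g²) = 27.9 m/s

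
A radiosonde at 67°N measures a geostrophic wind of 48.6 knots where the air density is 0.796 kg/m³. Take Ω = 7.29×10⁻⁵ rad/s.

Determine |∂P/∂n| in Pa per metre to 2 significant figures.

2.7×10⁻³ Pa/m

Coriolis parameter at 67°N:
f = 2Ω sin φ = 2 × 7.29×10⁻⁵ × sin 67° = 1.34×10⁻⁴ s⁻¹
Wind speed in SI: 48.6 knots = 25.0 m/s
Geostrophic balance rearranged: |∂P/∂n| = f ρ V_g
|∂P/∂n| = 1.34×10⁻⁴ × 0.796 × 25.0 = 2.67×10⁻³ Pa/m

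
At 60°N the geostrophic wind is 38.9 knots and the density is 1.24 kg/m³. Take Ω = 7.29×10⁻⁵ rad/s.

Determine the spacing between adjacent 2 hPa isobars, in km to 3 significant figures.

63.8 km

Coriolis parameter at 60°N:
f = 2Ω sin φ = 2 × 7.29×10⁻⁵ × sin 60° = 1.26×10⁻⁴ s⁻¹
Wind speed in SI: 38.9 knots = 20.0 m/s
Geostrophic balance rearranged: |∂P/∂n| = f ρ V_g
|∂P/∂n| = 1.26×10⁻⁴ × 1.24 × 20.0 = 3.13×10⁻³ Pa/m
Isobar spacing: Δn = ΔP/|∂P/∂n| = 200 Pa / 3.13×10⁻³ Pa/m = 63831 m ≈ 63.8 km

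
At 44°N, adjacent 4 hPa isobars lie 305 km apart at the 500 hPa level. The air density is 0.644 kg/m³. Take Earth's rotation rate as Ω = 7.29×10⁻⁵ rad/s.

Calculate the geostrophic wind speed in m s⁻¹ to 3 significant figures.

20.1 m s⁻¹

Coriolis parameter at 44°N:
f = 2Ω sin φ = 2 × 7.29×10⁻⁵ × sin 44° = 1.01×10⁻⁴ s⁻¹
Pressure gradient: |∂P/∂n| = 400 Pa / 305000 m = 1.31×10⁻³ Pa/m
Geostrophic balance (pressure-gradient force = Coriolis force):
V_g = (1/(fρ)) |∂P/∂n| = 1.31×10⁻³ / (1.01×10⁻⁴ × 0.644) = 20.1 m/s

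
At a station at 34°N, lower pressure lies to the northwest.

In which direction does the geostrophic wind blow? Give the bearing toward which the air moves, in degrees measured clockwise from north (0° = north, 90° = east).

The pressure-gradient force points toward the northwest (bearing 315°).
Geostrophic balance: in the Northern Hemisphere the Coriolis force deflects motion to the right, so the geostrophic wind blows 90° to the right of the pressure-gradient force (low pressure on the left).
Rotating 315° by 90° clockwise gives 045° — the wind blows toward the northeast.

045°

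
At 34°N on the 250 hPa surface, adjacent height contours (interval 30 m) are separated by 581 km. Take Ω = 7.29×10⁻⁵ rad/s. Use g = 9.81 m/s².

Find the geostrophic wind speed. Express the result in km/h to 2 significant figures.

22 km/h

Coriolis parameter at 34°N:
f = 2Ω sin φ = 2 × 7.29×10⁻⁵ × sin 34° = 8.15×10⁻⁵ s⁻¹
Height gradient: |∂Z/∂n| = 30 m / 581000 m = 5.16×10⁻⁵
On a pressure surface, geostrophic balance gives V_g = (g/f)|∂Z/∂n|:
V_g = 9.81 × 5.16×10⁻⁵ / 8.15×10⁻⁵ = 6.21 m/s
Converting: 6.21 m/s × 3.6 = 22 km/h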